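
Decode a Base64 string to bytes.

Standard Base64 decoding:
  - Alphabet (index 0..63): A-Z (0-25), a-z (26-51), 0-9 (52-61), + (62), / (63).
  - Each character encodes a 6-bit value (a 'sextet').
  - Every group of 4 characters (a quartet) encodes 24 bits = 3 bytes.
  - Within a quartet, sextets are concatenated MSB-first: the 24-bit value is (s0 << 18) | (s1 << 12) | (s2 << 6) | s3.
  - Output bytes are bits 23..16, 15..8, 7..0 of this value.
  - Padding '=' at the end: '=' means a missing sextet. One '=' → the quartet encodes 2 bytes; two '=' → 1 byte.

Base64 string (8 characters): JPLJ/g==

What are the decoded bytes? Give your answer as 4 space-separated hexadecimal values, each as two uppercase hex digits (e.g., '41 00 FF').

Answer: 24 F2 C9 FE

Derivation:
After char 0 ('J'=9): chars_in_quartet=1 acc=0x9 bytes_emitted=0
After char 1 ('P'=15): chars_in_quartet=2 acc=0x24F bytes_emitted=0
After char 2 ('L'=11): chars_in_quartet=3 acc=0x93CB bytes_emitted=0
After char 3 ('J'=9): chars_in_quartet=4 acc=0x24F2C9 -> emit 24 F2 C9, reset; bytes_emitted=3
After char 4 ('/'=63): chars_in_quartet=1 acc=0x3F bytes_emitted=3
After char 5 ('g'=32): chars_in_quartet=2 acc=0xFE0 bytes_emitted=3
Padding '==': partial quartet acc=0xFE0 -> emit FE; bytes_emitted=4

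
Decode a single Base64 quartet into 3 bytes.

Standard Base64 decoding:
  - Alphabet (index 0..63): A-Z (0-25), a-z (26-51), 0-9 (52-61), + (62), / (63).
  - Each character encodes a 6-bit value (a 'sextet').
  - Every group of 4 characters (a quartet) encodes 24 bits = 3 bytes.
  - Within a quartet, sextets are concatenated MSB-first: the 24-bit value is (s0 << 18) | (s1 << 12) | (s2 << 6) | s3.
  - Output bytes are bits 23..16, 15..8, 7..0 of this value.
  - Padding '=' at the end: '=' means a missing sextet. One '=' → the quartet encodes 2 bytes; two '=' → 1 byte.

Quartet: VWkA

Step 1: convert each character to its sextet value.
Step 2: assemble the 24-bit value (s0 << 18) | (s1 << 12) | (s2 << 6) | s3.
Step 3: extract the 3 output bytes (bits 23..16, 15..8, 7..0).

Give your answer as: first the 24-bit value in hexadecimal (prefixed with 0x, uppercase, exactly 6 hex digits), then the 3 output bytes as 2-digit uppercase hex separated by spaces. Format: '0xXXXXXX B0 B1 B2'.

Sextets: V=21, W=22, k=36, A=0
24-bit: (21<<18) | (22<<12) | (36<<6) | 0
      = 0x540000 | 0x016000 | 0x000900 | 0x000000
      = 0x556900
Bytes: (v>>16)&0xFF=55, (v>>8)&0xFF=69, v&0xFF=00

Answer: 0x556900 55 69 00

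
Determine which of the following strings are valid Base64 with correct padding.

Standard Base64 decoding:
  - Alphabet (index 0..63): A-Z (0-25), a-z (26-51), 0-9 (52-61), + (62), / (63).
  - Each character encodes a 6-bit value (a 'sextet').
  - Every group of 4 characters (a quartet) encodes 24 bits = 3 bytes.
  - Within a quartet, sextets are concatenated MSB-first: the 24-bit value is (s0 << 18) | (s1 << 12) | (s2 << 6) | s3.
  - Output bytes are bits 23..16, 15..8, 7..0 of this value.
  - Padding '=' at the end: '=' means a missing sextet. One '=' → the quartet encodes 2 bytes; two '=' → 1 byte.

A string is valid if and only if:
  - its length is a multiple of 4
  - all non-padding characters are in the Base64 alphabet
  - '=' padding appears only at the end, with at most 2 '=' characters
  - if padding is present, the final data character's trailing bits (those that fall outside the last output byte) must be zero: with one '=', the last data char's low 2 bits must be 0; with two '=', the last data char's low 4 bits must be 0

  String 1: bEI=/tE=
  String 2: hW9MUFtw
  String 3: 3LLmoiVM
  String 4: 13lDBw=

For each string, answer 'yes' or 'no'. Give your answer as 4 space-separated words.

String 1: 'bEI=/tE=' → invalid (bad char(s): ['=']; '=' in middle)
String 2: 'hW9MUFtw' → valid
String 3: '3LLmoiVM' → valid
String 4: '13lDBw=' → invalid (len=7 not mult of 4)

Answer: no yes yes no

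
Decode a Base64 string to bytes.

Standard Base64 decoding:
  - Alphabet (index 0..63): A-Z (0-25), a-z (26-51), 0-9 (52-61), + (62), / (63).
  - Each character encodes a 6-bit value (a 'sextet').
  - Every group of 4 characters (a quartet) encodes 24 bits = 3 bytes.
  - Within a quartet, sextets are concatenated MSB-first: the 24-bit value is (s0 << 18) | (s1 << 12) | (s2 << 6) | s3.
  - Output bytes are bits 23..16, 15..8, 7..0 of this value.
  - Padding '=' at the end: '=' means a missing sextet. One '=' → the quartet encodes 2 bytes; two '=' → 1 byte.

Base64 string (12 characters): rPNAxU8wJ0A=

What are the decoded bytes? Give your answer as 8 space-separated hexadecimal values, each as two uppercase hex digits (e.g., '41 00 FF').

After char 0 ('r'=43): chars_in_quartet=1 acc=0x2B bytes_emitted=0
After char 1 ('P'=15): chars_in_quartet=2 acc=0xACF bytes_emitted=0
After char 2 ('N'=13): chars_in_quartet=3 acc=0x2B3CD bytes_emitted=0
After char 3 ('A'=0): chars_in_quartet=4 acc=0xACF340 -> emit AC F3 40, reset; bytes_emitted=3
After char 4 ('x'=49): chars_in_quartet=1 acc=0x31 bytes_emitted=3
After char 5 ('U'=20): chars_in_quartet=2 acc=0xC54 bytes_emitted=3
After char 6 ('8'=60): chars_in_quartet=3 acc=0x3153C bytes_emitted=3
After char 7 ('w'=48): chars_in_quartet=4 acc=0xC54F30 -> emit C5 4F 30, reset; bytes_emitted=6
After char 8 ('J'=9): chars_in_quartet=1 acc=0x9 bytes_emitted=6
After char 9 ('0'=52): chars_in_quartet=2 acc=0x274 bytes_emitted=6
After char 10 ('A'=0): chars_in_quartet=3 acc=0x9D00 bytes_emitted=6
Padding '=': partial quartet acc=0x9D00 -> emit 27 40; bytes_emitted=8

Answer: AC F3 40 C5 4F 30 27 40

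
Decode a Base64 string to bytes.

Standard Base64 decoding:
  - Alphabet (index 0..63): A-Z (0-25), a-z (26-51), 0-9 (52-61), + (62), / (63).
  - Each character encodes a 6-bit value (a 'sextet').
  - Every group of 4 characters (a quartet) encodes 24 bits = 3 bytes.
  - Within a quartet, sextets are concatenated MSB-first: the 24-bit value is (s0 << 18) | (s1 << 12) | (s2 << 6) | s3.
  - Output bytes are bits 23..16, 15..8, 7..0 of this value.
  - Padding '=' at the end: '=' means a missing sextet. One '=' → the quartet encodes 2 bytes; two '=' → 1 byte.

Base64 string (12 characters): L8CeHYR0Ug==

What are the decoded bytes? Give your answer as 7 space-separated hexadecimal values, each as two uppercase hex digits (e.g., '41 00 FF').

After char 0 ('L'=11): chars_in_quartet=1 acc=0xB bytes_emitted=0
After char 1 ('8'=60): chars_in_quartet=2 acc=0x2FC bytes_emitted=0
After char 2 ('C'=2): chars_in_quartet=3 acc=0xBF02 bytes_emitted=0
After char 3 ('e'=30): chars_in_quartet=4 acc=0x2FC09E -> emit 2F C0 9E, reset; bytes_emitted=3
After char 4 ('H'=7): chars_in_quartet=1 acc=0x7 bytes_emitted=3
After char 5 ('Y'=24): chars_in_quartet=2 acc=0x1D8 bytes_emitted=3
After char 6 ('R'=17): chars_in_quartet=3 acc=0x7611 bytes_emitted=3
After char 7 ('0'=52): chars_in_quartet=4 acc=0x1D8474 -> emit 1D 84 74, reset; bytes_emitted=6
After char 8 ('U'=20): chars_in_quartet=1 acc=0x14 bytes_emitted=6
After char 9 ('g'=32): chars_in_quartet=2 acc=0x520 bytes_emitted=6
Padding '==': partial quartet acc=0x520 -> emit 52; bytes_emitted=7

Answer: 2F C0 9E 1D 84 74 52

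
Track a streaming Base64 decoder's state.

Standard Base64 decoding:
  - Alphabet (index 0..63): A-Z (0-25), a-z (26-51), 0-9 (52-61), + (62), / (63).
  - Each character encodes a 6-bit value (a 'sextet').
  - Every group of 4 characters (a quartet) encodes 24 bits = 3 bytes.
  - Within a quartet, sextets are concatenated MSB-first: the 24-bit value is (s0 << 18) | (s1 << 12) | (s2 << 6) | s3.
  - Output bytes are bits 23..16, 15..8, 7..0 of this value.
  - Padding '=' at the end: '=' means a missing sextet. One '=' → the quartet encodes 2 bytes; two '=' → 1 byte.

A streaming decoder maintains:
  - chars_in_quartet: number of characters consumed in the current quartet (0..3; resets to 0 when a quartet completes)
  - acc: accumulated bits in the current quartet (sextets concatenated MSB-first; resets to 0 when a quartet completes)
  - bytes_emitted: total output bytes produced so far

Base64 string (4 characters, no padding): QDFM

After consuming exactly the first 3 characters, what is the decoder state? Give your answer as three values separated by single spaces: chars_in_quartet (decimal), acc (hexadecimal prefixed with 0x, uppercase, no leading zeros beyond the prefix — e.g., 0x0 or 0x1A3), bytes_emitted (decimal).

Answer: 3 0x100C5 0

Derivation:
After char 0 ('Q'=16): chars_in_quartet=1 acc=0x10 bytes_emitted=0
After char 1 ('D'=3): chars_in_quartet=2 acc=0x403 bytes_emitted=0
After char 2 ('F'=5): chars_in_quartet=3 acc=0x100C5 bytes_emitted=0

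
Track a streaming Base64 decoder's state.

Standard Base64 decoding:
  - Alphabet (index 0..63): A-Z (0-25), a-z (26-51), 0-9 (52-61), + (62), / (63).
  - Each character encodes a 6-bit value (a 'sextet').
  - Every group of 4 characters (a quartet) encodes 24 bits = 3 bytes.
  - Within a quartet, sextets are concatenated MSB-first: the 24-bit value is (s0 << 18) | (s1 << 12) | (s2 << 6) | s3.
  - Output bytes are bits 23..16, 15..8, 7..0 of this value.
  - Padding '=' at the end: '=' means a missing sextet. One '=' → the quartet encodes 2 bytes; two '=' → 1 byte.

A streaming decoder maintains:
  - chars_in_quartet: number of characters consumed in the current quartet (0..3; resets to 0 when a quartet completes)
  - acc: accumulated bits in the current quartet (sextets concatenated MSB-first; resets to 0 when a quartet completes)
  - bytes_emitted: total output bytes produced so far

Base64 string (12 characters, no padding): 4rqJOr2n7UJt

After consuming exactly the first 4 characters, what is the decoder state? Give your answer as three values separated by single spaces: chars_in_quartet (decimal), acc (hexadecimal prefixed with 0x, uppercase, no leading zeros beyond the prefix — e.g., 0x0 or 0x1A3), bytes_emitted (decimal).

Answer: 0 0x0 3

Derivation:
After char 0 ('4'=56): chars_in_quartet=1 acc=0x38 bytes_emitted=0
After char 1 ('r'=43): chars_in_quartet=2 acc=0xE2B bytes_emitted=0
After char 2 ('q'=42): chars_in_quartet=3 acc=0x38AEA bytes_emitted=0
After char 3 ('J'=9): chars_in_quartet=4 acc=0xE2BA89 -> emit E2 BA 89, reset; bytes_emitted=3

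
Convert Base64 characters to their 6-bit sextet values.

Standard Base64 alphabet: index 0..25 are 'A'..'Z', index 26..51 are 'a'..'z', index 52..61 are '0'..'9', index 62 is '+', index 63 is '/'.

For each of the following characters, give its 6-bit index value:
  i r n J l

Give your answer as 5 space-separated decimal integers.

'i': a..z range, 26 + ord('i') − ord('a') = 34
'r': a..z range, 26 + ord('r') − ord('a') = 43
'n': a..z range, 26 + ord('n') − ord('a') = 39
'J': A..Z range, ord('J') − ord('A') = 9
'l': a..z range, 26 + ord('l') − ord('a') = 37

Answer: 34 43 39 9 37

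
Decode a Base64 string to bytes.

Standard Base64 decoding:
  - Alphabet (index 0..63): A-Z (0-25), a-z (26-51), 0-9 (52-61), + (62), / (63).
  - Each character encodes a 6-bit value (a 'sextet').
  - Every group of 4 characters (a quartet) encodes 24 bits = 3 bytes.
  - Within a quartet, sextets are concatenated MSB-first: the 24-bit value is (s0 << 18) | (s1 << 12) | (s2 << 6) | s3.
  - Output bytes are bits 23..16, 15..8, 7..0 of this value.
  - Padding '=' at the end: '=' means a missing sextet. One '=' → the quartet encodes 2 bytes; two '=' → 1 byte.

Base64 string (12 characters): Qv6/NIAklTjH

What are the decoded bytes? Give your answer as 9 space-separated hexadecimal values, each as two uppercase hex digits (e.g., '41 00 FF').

After char 0 ('Q'=16): chars_in_quartet=1 acc=0x10 bytes_emitted=0
After char 1 ('v'=47): chars_in_quartet=2 acc=0x42F bytes_emitted=0
After char 2 ('6'=58): chars_in_quartet=3 acc=0x10BFA bytes_emitted=0
After char 3 ('/'=63): chars_in_quartet=4 acc=0x42FEBF -> emit 42 FE BF, reset; bytes_emitted=3
After char 4 ('N'=13): chars_in_quartet=1 acc=0xD bytes_emitted=3
After char 5 ('I'=8): chars_in_quartet=2 acc=0x348 bytes_emitted=3
After char 6 ('A'=0): chars_in_quartet=3 acc=0xD200 bytes_emitted=3
After char 7 ('k'=36): chars_in_quartet=4 acc=0x348024 -> emit 34 80 24, reset; bytes_emitted=6
After char 8 ('l'=37): chars_in_quartet=1 acc=0x25 bytes_emitted=6
After char 9 ('T'=19): chars_in_quartet=2 acc=0x953 bytes_emitted=6
After char 10 ('j'=35): chars_in_quartet=3 acc=0x254E3 bytes_emitted=6
After char 11 ('H'=7): chars_in_quartet=4 acc=0x9538C7 -> emit 95 38 C7, reset; bytes_emitted=9

Answer: 42 FE BF 34 80 24 95 38 C7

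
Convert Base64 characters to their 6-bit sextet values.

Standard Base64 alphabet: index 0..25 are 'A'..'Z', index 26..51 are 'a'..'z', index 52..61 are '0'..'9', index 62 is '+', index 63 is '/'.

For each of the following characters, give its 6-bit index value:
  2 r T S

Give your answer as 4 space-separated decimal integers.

'2': 0..9 range, 52 + ord('2') − ord('0') = 54
'r': a..z range, 26 + ord('r') − ord('a') = 43
'T': A..Z range, ord('T') − ord('A') = 19
'S': A..Z range, ord('S') − ord('A') = 18

Answer: 54 43 19 18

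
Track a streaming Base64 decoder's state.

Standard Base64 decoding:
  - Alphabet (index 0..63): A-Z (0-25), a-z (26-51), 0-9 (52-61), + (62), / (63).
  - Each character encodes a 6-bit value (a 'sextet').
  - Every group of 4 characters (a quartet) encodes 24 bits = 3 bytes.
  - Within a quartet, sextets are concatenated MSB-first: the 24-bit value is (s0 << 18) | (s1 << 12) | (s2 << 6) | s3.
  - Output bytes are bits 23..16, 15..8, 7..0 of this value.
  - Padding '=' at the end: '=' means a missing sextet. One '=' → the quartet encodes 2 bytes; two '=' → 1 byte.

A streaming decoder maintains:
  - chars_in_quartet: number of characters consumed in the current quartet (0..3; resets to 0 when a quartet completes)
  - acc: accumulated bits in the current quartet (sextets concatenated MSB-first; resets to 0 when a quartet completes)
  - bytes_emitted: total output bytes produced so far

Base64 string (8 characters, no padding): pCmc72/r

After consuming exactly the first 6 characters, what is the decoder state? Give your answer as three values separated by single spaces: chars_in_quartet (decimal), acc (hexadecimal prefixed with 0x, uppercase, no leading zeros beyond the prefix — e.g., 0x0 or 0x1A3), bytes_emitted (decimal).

Answer: 2 0xEF6 3

Derivation:
After char 0 ('p'=41): chars_in_quartet=1 acc=0x29 bytes_emitted=0
After char 1 ('C'=2): chars_in_quartet=2 acc=0xA42 bytes_emitted=0
After char 2 ('m'=38): chars_in_quartet=3 acc=0x290A6 bytes_emitted=0
After char 3 ('c'=28): chars_in_quartet=4 acc=0xA4299C -> emit A4 29 9C, reset; bytes_emitted=3
After char 4 ('7'=59): chars_in_quartet=1 acc=0x3B bytes_emitted=3
After char 5 ('2'=54): chars_in_quartet=2 acc=0xEF6 bytes_emitted=3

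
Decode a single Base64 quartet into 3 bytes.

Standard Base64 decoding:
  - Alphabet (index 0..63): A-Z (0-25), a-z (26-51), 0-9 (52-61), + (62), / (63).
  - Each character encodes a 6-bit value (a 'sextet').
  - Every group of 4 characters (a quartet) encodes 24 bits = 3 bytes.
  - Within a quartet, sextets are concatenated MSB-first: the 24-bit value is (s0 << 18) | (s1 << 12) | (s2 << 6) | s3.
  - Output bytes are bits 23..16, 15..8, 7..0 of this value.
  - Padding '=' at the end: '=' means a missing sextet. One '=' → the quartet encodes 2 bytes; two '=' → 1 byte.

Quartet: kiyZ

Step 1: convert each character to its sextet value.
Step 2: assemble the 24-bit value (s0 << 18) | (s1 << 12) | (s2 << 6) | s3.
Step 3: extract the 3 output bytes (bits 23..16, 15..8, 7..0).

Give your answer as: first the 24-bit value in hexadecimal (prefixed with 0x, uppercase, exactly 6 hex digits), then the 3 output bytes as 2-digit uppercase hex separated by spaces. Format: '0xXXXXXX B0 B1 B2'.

Sextets: k=36, i=34, y=50, Z=25
24-bit: (36<<18) | (34<<12) | (50<<6) | 25
      = 0x900000 | 0x022000 | 0x000C80 | 0x000019
      = 0x922C99
Bytes: (v>>16)&0xFF=92, (v>>8)&0xFF=2C, v&0xFF=99

Answer: 0x922C99 92 2C 99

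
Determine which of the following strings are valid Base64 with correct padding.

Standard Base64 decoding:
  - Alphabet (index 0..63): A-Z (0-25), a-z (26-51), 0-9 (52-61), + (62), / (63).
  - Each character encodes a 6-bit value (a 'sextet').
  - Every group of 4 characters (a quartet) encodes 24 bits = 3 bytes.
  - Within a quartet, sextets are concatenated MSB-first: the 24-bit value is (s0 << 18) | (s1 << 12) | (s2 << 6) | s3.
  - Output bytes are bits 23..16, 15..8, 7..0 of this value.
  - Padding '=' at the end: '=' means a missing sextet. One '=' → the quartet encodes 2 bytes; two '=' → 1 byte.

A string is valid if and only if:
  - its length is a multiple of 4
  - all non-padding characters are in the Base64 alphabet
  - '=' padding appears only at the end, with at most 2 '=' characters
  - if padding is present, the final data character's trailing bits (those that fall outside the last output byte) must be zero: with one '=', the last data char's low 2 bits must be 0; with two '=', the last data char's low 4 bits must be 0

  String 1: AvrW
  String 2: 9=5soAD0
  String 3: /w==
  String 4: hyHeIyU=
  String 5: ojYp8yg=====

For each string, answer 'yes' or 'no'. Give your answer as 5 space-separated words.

String 1: 'AvrW' → valid
String 2: '9=5soAD0' → invalid (bad char(s): ['=']; '=' in middle)
String 3: '/w==' → valid
String 4: 'hyHeIyU=' → valid
String 5: 'ojYp8yg=====' → invalid (5 pad chars (max 2))

Answer: yes no yes yes no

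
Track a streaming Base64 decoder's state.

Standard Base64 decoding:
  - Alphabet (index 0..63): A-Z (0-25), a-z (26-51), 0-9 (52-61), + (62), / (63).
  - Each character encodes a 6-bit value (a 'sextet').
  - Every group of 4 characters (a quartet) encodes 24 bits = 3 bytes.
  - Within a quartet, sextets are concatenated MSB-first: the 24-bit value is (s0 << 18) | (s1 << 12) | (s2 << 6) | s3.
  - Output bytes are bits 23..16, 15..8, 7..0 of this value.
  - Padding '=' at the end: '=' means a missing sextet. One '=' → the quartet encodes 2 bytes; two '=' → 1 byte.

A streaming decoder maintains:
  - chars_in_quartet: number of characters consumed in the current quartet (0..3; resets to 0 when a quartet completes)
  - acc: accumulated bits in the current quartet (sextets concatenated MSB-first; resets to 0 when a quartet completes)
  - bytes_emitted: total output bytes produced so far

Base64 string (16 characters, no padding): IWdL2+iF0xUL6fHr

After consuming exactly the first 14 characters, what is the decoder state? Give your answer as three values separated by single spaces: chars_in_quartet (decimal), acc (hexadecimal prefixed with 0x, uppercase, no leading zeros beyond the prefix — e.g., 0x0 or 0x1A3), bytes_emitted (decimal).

Answer: 2 0xE9F 9

Derivation:
After char 0 ('I'=8): chars_in_quartet=1 acc=0x8 bytes_emitted=0
After char 1 ('W'=22): chars_in_quartet=2 acc=0x216 bytes_emitted=0
After char 2 ('d'=29): chars_in_quartet=3 acc=0x859D bytes_emitted=0
After char 3 ('L'=11): chars_in_quartet=4 acc=0x21674B -> emit 21 67 4B, reset; bytes_emitted=3
After char 4 ('2'=54): chars_in_quartet=1 acc=0x36 bytes_emitted=3
After char 5 ('+'=62): chars_in_quartet=2 acc=0xDBE bytes_emitted=3
After char 6 ('i'=34): chars_in_quartet=3 acc=0x36FA2 bytes_emitted=3
After char 7 ('F'=5): chars_in_quartet=4 acc=0xDBE885 -> emit DB E8 85, reset; bytes_emitted=6
After char 8 ('0'=52): chars_in_quartet=1 acc=0x34 bytes_emitted=6
After char 9 ('x'=49): chars_in_quartet=2 acc=0xD31 bytes_emitted=6
After char 10 ('U'=20): chars_in_quartet=3 acc=0x34C54 bytes_emitted=6
After char 11 ('L'=11): chars_in_quartet=4 acc=0xD3150B -> emit D3 15 0B, reset; bytes_emitted=9
After char 12 ('6'=58): chars_in_quartet=1 acc=0x3A bytes_emitted=9
After char 13 ('f'=31): chars_in_quartet=2 acc=0xE9F bytes_emitted=9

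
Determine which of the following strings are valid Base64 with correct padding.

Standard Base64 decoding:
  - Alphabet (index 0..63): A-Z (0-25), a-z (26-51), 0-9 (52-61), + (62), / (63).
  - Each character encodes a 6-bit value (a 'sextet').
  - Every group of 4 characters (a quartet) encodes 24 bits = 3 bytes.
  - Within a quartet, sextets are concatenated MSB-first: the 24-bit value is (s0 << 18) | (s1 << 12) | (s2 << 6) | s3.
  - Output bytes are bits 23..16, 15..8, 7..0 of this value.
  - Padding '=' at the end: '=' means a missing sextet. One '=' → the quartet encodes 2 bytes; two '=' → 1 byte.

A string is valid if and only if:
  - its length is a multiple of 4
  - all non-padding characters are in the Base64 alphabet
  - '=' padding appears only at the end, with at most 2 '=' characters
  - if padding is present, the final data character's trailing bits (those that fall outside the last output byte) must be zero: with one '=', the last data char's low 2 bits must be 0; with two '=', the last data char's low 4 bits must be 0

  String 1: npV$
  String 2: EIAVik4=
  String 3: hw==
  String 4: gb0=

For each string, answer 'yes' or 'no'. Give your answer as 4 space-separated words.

String 1: 'npV$' → invalid (bad char(s): ['$'])
String 2: 'EIAVik4=' → valid
String 3: 'hw==' → valid
String 4: 'gb0=' → valid

Answer: no yes yes yes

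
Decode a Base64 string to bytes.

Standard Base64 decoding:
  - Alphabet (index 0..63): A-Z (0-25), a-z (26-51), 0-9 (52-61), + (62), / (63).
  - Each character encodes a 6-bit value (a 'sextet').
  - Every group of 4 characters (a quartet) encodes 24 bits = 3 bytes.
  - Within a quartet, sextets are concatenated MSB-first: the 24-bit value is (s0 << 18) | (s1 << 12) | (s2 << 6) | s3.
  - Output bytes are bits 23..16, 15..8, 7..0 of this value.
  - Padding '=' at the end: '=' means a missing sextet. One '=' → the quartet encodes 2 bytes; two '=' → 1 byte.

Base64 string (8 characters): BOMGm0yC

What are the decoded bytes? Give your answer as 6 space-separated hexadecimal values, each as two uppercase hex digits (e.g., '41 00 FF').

After char 0 ('B'=1): chars_in_quartet=1 acc=0x1 bytes_emitted=0
After char 1 ('O'=14): chars_in_quartet=2 acc=0x4E bytes_emitted=0
After char 2 ('M'=12): chars_in_quartet=3 acc=0x138C bytes_emitted=0
After char 3 ('G'=6): chars_in_quartet=4 acc=0x4E306 -> emit 04 E3 06, reset; bytes_emitted=3
After char 4 ('m'=38): chars_in_quartet=1 acc=0x26 bytes_emitted=3
After char 5 ('0'=52): chars_in_quartet=2 acc=0x9B4 bytes_emitted=3
After char 6 ('y'=50): chars_in_quartet=3 acc=0x26D32 bytes_emitted=3
After char 7 ('C'=2): chars_in_quartet=4 acc=0x9B4C82 -> emit 9B 4C 82, reset; bytes_emitted=6

Answer: 04 E3 06 9B 4C 82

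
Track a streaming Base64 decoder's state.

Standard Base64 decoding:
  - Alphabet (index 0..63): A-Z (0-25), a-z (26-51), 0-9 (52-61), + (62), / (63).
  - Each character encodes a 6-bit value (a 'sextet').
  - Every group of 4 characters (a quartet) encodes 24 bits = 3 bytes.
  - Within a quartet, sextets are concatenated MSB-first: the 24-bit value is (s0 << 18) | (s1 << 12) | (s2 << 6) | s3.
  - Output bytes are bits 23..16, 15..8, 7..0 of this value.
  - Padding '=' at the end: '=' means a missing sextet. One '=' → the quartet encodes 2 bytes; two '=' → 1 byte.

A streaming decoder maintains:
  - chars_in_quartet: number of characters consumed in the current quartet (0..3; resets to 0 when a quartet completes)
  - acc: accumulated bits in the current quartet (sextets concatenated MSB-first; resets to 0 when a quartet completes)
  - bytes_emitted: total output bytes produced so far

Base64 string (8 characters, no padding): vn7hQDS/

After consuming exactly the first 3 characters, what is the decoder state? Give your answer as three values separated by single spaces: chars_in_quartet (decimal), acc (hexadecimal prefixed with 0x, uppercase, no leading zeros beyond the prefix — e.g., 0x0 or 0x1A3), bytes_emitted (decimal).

Answer: 3 0x2F9FB 0

Derivation:
After char 0 ('v'=47): chars_in_quartet=1 acc=0x2F bytes_emitted=0
After char 1 ('n'=39): chars_in_quartet=2 acc=0xBE7 bytes_emitted=0
After char 2 ('7'=59): chars_in_quartet=3 acc=0x2F9FB bytes_emitted=0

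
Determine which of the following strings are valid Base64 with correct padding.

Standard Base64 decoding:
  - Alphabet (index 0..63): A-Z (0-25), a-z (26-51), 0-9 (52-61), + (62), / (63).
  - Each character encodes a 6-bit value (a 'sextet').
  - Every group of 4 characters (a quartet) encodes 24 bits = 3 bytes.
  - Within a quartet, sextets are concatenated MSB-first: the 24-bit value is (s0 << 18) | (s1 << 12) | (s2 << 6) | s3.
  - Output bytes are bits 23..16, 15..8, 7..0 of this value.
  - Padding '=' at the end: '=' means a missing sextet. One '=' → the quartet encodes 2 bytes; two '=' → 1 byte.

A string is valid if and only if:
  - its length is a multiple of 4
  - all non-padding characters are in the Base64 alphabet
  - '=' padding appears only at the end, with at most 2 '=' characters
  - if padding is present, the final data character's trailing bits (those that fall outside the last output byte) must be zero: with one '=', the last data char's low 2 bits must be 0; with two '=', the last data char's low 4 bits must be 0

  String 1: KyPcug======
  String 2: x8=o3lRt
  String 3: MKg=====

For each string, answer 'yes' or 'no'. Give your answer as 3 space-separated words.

String 1: 'KyPcug======' → invalid (6 pad chars (max 2))
String 2: 'x8=o3lRt' → invalid (bad char(s): ['=']; '=' in middle)
String 3: 'MKg=====' → invalid (5 pad chars (max 2))

Answer: no no no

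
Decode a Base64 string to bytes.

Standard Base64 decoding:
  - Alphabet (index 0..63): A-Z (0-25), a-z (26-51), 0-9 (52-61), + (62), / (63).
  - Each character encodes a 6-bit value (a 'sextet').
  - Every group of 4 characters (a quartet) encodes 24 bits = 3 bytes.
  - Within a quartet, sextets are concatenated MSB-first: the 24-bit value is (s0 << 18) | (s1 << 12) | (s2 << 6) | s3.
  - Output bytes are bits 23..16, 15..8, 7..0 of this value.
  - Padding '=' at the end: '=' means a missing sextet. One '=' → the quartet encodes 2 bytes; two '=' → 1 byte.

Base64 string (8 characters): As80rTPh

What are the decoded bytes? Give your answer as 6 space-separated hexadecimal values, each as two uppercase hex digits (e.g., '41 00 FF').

Answer: 02 CF 34 AD 33 E1

Derivation:
After char 0 ('A'=0): chars_in_quartet=1 acc=0x0 bytes_emitted=0
After char 1 ('s'=44): chars_in_quartet=2 acc=0x2C bytes_emitted=0
After char 2 ('8'=60): chars_in_quartet=3 acc=0xB3C bytes_emitted=0
After char 3 ('0'=52): chars_in_quartet=4 acc=0x2CF34 -> emit 02 CF 34, reset; bytes_emitted=3
After char 4 ('r'=43): chars_in_quartet=1 acc=0x2B bytes_emitted=3
After char 5 ('T'=19): chars_in_quartet=2 acc=0xAD3 bytes_emitted=3
After char 6 ('P'=15): chars_in_quartet=3 acc=0x2B4CF bytes_emitted=3
After char 7 ('h'=33): chars_in_quartet=4 acc=0xAD33E1 -> emit AD 33 E1, reset; bytes_emitted=6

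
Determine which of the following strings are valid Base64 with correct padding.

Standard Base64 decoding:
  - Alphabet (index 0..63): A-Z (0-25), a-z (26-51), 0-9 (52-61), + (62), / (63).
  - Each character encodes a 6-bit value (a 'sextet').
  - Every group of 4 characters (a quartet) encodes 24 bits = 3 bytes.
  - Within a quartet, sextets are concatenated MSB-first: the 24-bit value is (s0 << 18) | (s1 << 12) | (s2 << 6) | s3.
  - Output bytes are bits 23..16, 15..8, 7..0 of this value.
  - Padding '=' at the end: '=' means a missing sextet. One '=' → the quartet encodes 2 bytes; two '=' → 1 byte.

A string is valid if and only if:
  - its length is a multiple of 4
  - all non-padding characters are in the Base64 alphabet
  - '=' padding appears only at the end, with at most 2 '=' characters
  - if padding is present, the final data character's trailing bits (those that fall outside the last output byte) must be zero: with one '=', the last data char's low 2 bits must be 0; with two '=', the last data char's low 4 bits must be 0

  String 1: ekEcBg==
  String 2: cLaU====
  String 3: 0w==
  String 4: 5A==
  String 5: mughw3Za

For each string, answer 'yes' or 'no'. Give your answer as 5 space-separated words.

Answer: yes no yes yes yes

Derivation:
String 1: 'ekEcBg==' → valid
String 2: 'cLaU====' → invalid (4 pad chars (max 2))
String 3: '0w==' → valid
String 4: '5A==' → valid
String 5: 'mughw3Za' → valid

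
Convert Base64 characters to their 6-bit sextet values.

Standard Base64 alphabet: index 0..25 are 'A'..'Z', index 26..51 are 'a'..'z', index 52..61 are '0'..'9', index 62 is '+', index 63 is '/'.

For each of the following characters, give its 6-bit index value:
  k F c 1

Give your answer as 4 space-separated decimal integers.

Answer: 36 5 28 53

Derivation:
'k': a..z range, 26 + ord('k') − ord('a') = 36
'F': A..Z range, ord('F') − ord('A') = 5
'c': a..z range, 26 + ord('c') − ord('a') = 28
'1': 0..9 range, 52 + ord('1') − ord('0') = 53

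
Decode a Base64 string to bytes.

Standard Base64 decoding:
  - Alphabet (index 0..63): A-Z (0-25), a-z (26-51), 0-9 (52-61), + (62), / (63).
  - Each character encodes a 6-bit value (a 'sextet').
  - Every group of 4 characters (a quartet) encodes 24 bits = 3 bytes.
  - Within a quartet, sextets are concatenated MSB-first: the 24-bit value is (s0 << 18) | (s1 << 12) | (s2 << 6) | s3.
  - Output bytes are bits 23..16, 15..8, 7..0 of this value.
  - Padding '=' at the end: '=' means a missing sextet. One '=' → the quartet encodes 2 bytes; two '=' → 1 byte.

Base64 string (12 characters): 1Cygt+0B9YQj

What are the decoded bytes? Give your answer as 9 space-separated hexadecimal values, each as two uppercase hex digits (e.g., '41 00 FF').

Answer: D4 2C A0 B7 ED 01 F5 84 23

Derivation:
After char 0 ('1'=53): chars_in_quartet=1 acc=0x35 bytes_emitted=0
After char 1 ('C'=2): chars_in_quartet=2 acc=0xD42 bytes_emitted=0
After char 2 ('y'=50): chars_in_quartet=3 acc=0x350B2 bytes_emitted=0
After char 3 ('g'=32): chars_in_quartet=4 acc=0xD42CA0 -> emit D4 2C A0, reset; bytes_emitted=3
After char 4 ('t'=45): chars_in_quartet=1 acc=0x2D bytes_emitted=3
After char 5 ('+'=62): chars_in_quartet=2 acc=0xB7E bytes_emitted=3
After char 6 ('0'=52): chars_in_quartet=3 acc=0x2DFB4 bytes_emitted=3
After char 7 ('B'=1): chars_in_quartet=4 acc=0xB7ED01 -> emit B7 ED 01, reset; bytes_emitted=6
After char 8 ('9'=61): chars_in_quartet=1 acc=0x3D bytes_emitted=6
After char 9 ('Y'=24): chars_in_quartet=2 acc=0xF58 bytes_emitted=6
After char 10 ('Q'=16): chars_in_quartet=3 acc=0x3D610 bytes_emitted=6
After char 11 ('j'=35): chars_in_quartet=4 acc=0xF58423 -> emit F5 84 23, reset; bytes_emitted=9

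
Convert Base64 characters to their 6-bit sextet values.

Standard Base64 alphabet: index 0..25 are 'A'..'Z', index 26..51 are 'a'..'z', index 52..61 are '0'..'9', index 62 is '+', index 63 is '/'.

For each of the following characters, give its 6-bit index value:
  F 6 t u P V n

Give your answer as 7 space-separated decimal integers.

'F': A..Z range, ord('F') − ord('A') = 5
'6': 0..9 range, 52 + ord('6') − ord('0') = 58
't': a..z range, 26 + ord('t') − ord('a') = 45
'u': a..z range, 26 + ord('u') − ord('a') = 46
'P': A..Z range, ord('P') − ord('A') = 15
'V': A..Z range, ord('V') − ord('A') = 21
'n': a..z range, 26 + ord('n') − ord('a') = 39

Answer: 5 58 45 46 15 21 39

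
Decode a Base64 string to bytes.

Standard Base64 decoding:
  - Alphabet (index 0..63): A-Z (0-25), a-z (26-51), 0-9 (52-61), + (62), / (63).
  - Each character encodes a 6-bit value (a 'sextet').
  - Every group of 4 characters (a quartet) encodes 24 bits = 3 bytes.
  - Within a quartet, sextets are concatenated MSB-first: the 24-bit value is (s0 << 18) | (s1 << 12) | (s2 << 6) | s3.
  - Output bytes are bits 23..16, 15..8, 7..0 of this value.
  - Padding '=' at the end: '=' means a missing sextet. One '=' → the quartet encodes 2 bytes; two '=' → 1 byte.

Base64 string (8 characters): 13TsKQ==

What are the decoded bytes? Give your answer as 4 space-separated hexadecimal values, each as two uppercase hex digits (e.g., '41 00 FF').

After char 0 ('1'=53): chars_in_quartet=1 acc=0x35 bytes_emitted=0
After char 1 ('3'=55): chars_in_quartet=2 acc=0xD77 bytes_emitted=0
After char 2 ('T'=19): chars_in_quartet=3 acc=0x35DD3 bytes_emitted=0
After char 3 ('s'=44): chars_in_quartet=4 acc=0xD774EC -> emit D7 74 EC, reset; bytes_emitted=3
After char 4 ('K'=10): chars_in_quartet=1 acc=0xA bytes_emitted=3
After char 5 ('Q'=16): chars_in_quartet=2 acc=0x290 bytes_emitted=3
Padding '==': partial quartet acc=0x290 -> emit 29; bytes_emitted=4

Answer: D7 74 EC 29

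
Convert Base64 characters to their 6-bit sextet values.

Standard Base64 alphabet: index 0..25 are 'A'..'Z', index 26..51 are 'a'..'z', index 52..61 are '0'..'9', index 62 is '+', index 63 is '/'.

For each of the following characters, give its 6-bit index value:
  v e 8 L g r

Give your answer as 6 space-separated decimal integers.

Answer: 47 30 60 11 32 43

Derivation:
'v': a..z range, 26 + ord('v') − ord('a') = 47
'e': a..z range, 26 + ord('e') − ord('a') = 30
'8': 0..9 range, 52 + ord('8') − ord('0') = 60
'L': A..Z range, ord('L') − ord('A') = 11
'g': a..z range, 26 + ord('g') − ord('a') = 32
'r': a..z range, 26 + ord('r') − ord('a') = 43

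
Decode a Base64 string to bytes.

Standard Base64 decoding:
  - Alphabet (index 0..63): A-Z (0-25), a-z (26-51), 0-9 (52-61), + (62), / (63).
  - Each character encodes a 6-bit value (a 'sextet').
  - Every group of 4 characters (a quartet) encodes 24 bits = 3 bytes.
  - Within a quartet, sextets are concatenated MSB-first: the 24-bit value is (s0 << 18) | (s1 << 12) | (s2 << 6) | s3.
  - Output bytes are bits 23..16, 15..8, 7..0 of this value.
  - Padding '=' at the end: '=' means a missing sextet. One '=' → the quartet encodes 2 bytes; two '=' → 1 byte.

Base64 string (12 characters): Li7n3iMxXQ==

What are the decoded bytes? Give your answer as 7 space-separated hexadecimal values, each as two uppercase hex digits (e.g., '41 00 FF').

Answer: 2E 2E E7 DE 23 31 5D

Derivation:
After char 0 ('L'=11): chars_in_quartet=1 acc=0xB bytes_emitted=0
After char 1 ('i'=34): chars_in_quartet=2 acc=0x2E2 bytes_emitted=0
After char 2 ('7'=59): chars_in_quartet=3 acc=0xB8BB bytes_emitted=0
After char 3 ('n'=39): chars_in_quartet=4 acc=0x2E2EE7 -> emit 2E 2E E7, reset; bytes_emitted=3
After char 4 ('3'=55): chars_in_quartet=1 acc=0x37 bytes_emitted=3
After char 5 ('i'=34): chars_in_quartet=2 acc=0xDE2 bytes_emitted=3
After char 6 ('M'=12): chars_in_quartet=3 acc=0x3788C bytes_emitted=3
After char 7 ('x'=49): chars_in_quartet=4 acc=0xDE2331 -> emit DE 23 31, reset; bytes_emitted=6
After char 8 ('X'=23): chars_in_quartet=1 acc=0x17 bytes_emitted=6
After char 9 ('Q'=16): chars_in_quartet=2 acc=0x5D0 bytes_emitted=6
Padding '==': partial quartet acc=0x5D0 -> emit 5D; bytes_emitted=7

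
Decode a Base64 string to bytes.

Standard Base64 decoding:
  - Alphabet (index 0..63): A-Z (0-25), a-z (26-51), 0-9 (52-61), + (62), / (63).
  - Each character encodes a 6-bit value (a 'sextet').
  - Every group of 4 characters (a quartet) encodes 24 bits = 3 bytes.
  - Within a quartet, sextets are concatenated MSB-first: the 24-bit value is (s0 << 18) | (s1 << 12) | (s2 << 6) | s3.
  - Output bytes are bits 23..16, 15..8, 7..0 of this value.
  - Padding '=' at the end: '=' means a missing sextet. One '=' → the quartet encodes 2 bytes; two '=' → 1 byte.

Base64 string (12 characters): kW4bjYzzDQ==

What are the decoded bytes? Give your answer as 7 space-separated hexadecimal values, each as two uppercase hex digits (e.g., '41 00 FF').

Answer: 91 6E 1B 8D 8C F3 0D

Derivation:
After char 0 ('k'=36): chars_in_quartet=1 acc=0x24 bytes_emitted=0
After char 1 ('W'=22): chars_in_quartet=2 acc=0x916 bytes_emitted=0
After char 2 ('4'=56): chars_in_quartet=3 acc=0x245B8 bytes_emitted=0
After char 3 ('b'=27): chars_in_quartet=4 acc=0x916E1B -> emit 91 6E 1B, reset; bytes_emitted=3
After char 4 ('j'=35): chars_in_quartet=1 acc=0x23 bytes_emitted=3
After char 5 ('Y'=24): chars_in_quartet=2 acc=0x8D8 bytes_emitted=3
After char 6 ('z'=51): chars_in_quartet=3 acc=0x23633 bytes_emitted=3
After char 7 ('z'=51): chars_in_quartet=4 acc=0x8D8CF3 -> emit 8D 8C F3, reset; bytes_emitted=6
After char 8 ('D'=3): chars_in_quartet=1 acc=0x3 bytes_emitted=6
After char 9 ('Q'=16): chars_in_quartet=2 acc=0xD0 bytes_emitted=6
Padding '==': partial quartet acc=0xD0 -> emit 0D; bytes_emitted=7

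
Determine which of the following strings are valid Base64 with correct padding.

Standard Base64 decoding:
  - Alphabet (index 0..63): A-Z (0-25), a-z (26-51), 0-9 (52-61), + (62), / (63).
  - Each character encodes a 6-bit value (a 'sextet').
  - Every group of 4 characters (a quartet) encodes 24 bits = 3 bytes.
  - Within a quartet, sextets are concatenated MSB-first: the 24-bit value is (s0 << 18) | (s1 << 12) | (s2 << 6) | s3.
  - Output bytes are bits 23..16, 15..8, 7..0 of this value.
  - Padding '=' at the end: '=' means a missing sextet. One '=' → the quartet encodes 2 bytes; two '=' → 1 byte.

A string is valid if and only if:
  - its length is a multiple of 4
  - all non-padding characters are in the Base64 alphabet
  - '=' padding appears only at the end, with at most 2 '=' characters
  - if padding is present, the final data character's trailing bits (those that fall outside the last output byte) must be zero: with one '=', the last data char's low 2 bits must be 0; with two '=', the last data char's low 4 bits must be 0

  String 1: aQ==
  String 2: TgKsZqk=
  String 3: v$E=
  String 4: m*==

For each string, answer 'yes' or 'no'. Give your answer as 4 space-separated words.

String 1: 'aQ==' → valid
String 2: 'TgKsZqk=' → valid
String 3: 'v$E=' → invalid (bad char(s): ['$'])
String 4: 'm*==' → invalid (bad char(s): ['*'])

Answer: yes yes no no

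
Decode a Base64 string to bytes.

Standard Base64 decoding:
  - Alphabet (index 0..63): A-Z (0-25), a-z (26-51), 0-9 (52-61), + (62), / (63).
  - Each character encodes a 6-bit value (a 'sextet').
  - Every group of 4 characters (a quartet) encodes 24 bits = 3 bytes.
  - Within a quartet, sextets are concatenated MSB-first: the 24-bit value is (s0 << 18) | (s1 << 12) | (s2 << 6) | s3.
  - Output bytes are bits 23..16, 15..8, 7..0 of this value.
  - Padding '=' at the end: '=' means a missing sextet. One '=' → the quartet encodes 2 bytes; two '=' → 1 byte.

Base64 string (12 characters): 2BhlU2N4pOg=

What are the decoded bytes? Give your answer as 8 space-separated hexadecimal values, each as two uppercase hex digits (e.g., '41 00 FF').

After char 0 ('2'=54): chars_in_quartet=1 acc=0x36 bytes_emitted=0
After char 1 ('B'=1): chars_in_quartet=2 acc=0xD81 bytes_emitted=0
After char 2 ('h'=33): chars_in_quartet=3 acc=0x36061 bytes_emitted=0
After char 3 ('l'=37): chars_in_quartet=4 acc=0xD81865 -> emit D8 18 65, reset; bytes_emitted=3
After char 4 ('U'=20): chars_in_quartet=1 acc=0x14 bytes_emitted=3
After char 5 ('2'=54): chars_in_quartet=2 acc=0x536 bytes_emitted=3
After char 6 ('N'=13): chars_in_quartet=3 acc=0x14D8D bytes_emitted=3
After char 7 ('4'=56): chars_in_quartet=4 acc=0x536378 -> emit 53 63 78, reset; bytes_emitted=6
After char 8 ('p'=41): chars_in_quartet=1 acc=0x29 bytes_emitted=6
After char 9 ('O'=14): chars_in_quartet=2 acc=0xA4E bytes_emitted=6
After char 10 ('g'=32): chars_in_quartet=3 acc=0x293A0 bytes_emitted=6
Padding '=': partial quartet acc=0x293A0 -> emit A4 E8; bytes_emitted=8

Answer: D8 18 65 53 63 78 A4 E8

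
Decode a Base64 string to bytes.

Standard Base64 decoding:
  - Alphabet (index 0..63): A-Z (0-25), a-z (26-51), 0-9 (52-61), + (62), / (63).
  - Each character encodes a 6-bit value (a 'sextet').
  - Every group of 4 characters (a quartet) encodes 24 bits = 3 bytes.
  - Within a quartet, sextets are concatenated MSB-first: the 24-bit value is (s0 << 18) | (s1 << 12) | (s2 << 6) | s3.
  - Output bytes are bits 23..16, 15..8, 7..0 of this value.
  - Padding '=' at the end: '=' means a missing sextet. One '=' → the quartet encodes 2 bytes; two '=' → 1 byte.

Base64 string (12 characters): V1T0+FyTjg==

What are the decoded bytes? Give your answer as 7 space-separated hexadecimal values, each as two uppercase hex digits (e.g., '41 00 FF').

Answer: 57 54 F4 F8 5C 93 8E

Derivation:
After char 0 ('V'=21): chars_in_quartet=1 acc=0x15 bytes_emitted=0
After char 1 ('1'=53): chars_in_quartet=2 acc=0x575 bytes_emitted=0
After char 2 ('T'=19): chars_in_quartet=3 acc=0x15D53 bytes_emitted=0
After char 3 ('0'=52): chars_in_quartet=4 acc=0x5754F4 -> emit 57 54 F4, reset; bytes_emitted=3
After char 4 ('+'=62): chars_in_quartet=1 acc=0x3E bytes_emitted=3
After char 5 ('F'=5): chars_in_quartet=2 acc=0xF85 bytes_emitted=3
After char 6 ('y'=50): chars_in_quartet=3 acc=0x3E172 bytes_emitted=3
After char 7 ('T'=19): chars_in_quartet=4 acc=0xF85C93 -> emit F8 5C 93, reset; bytes_emitted=6
After char 8 ('j'=35): chars_in_quartet=1 acc=0x23 bytes_emitted=6
After char 9 ('g'=32): chars_in_quartet=2 acc=0x8E0 bytes_emitted=6
Padding '==': partial quartet acc=0x8E0 -> emit 8E; bytes_emitted=7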